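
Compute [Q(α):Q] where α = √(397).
[Q(α):Q] = 2

[Q(α):Q] equals the degree of the minimal polynomial of α. Here α^2 = 397 and x^2 - 397 is irreducible (d = 397 is squarefree, ≠ 1, hence not a square), so deg(m_α) = 2. Thus [Q(α):Q] = 2.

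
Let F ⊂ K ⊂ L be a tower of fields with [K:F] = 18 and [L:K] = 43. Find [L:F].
[L:F] = 774

The tower law says that for any tower of field extensions F ⊂ K ⊂ L with finite degrees, [L:F] = [L:K] · [K:F]. Here this gives [L:F] = 43 · 18 = 774.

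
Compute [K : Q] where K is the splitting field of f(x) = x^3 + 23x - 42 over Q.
[K : Q] = 6

By the rational root test, any rational root of the monic integer polynomial f(x) = x^3 + 23x - 42 must be an integer dividing the constant term -42, i.e. one of ±{1, 2, 3, 6, 7, 14, 21, 42}. Evaluating: f(1) = -18, f(-1) = -66, f(2) = 12, f(-2) = -96, f(3) = 54, f(-3) = -138, f(6) = 312, f(-6) = -396, f(7) = 462, f(-7) = -546, f(14) = 3024, f(-14) = -3108, f(21) = 9702, f(-21) = -9786, f(42) = 75012, f(-42) = -75096; none is 0, so f has no rational root and is therefore irreducible over Q (a cubic with no linear factor over a field is irreducible). For an irreducible cubic, the Galois group is A_3 or S_3 according as the discriminant disc(f) = -4a^3 - 27b^2 = -4·(23)^3 - 27·(-42)^2 = -96296 is or is not a square in Q. Here disc(f) = -96296 is not a perfect square in Q, so the Galois group of f over Q is not contained in A_3 and must be all of S_3. The splitting field has degree |S_3| = 6 over Q, so [K : Q] = 6.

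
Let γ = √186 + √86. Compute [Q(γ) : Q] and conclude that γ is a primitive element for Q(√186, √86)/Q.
[Q(γ) : Q] = 4 (equivalently, Q(γ) = Q(√186, √86))

Obviously Q(γ) ⊆ Q(√186, √86), and [Q(√186, √86):Q] = 4 (since 186, 86 are distinct squarefree integers > 1 with 15996 not a perfect square). To show equality we compute the minimal polynomial of γ. From γ = √186 + √86: γ^2 = 186 + 2√(15996) + 86 = 272 + 2√(15996), so γ^2 - 272 = 2√(15996); squaring, (γ^2 - 272)^2 = 4·15996, i.e. γ^4 - 544γ^2 + 73984 - 63984 = 0, i.e. γ^4 - 544γ^2 + 10000 = 0. So γ is a root of x^4 - 544x^2 + 10000. This polynomial is irreducible over Q: it has no rational root (each ±√186 ± √86 is irrational), and any factorization into two quadratics over Q would force √(15996) ∈ Q (pairing opposite roots) or √186, √86 ∈ Q (other pairings), all impossible. Hence [Q(γ):Q] = 4 = [Q(√186, √86):Q], so Q(γ) = Q(√186, √86).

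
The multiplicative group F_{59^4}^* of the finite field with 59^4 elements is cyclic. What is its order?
|F_{59^4}^*| = 12117360

F_{59^4} has 59^4 = 12117361 elements; its multiplicative group consists of all nonzero elements, so |F_{59^4}^*| = 12117361 - 1 = 12117360. (It is cyclic since any finite subgroup of the multiplicative group of a field is cyclic.)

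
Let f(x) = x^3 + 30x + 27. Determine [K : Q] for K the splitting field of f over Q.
[K : Q] = 6

By the rational root test, any rational root of the monic integer polynomial f(x) = x^3 + 30x + 27 must be an integer dividing the constant term 27, i.e. one of ±{1, 3, 9, 27}. Evaluating: f(1) = 58, f(-1) = -4, f(3) = 144, f(-3) = -90, f(9) = 1026, f(-9) = -972, f(27) = 20520, f(-27) = -20466; none is 0, so f has no rational root and is therefore irreducible over Q (a cubic with no linear factor over a field is irreducible). For an irreducible cubic, the Galois group is A_3 or S_3 according as the discriminant disc(f) = -4a^3 - 27b^2 = -4·(30)^3 - 27·(27)^2 = -127683 is or is not a square in Q. Here disc(f) = -127683 is not a perfect square in Q, so the Galois group of f over Q is not contained in A_3 and must be all of S_3. The splitting field has degree |S_3| = 6 over Q, so [K : Q] = 6.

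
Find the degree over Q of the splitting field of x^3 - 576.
[K : Q] = 6

The roots of x^3 - 576 are ∛576, ω∛576, ω^2∛576 where ω = e^(2πi/3) is a primitive cube root of unity, so K = Q(∛576, ω). Now [Q(∛576):Q] = 3 (since 576 is not a perfect cube, x^3 - 576 is irreducible) and [Q(ω):Q] = 2. Both 2 and 3 divide [K:Q], and [K:Q] ≤ 3·2 = 6, so [K:Q] = 6. (Equivalently: Q(∛576) ⊂ R but ω ∉ R, so [K : Q(∛576)] = 2.)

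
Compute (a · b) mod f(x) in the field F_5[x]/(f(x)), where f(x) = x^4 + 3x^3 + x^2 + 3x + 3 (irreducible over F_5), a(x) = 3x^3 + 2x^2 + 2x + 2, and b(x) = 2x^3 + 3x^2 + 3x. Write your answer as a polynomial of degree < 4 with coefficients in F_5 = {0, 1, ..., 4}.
a · b ≡ 4x^3 + x^2 + 2x + 1 (mod f(x))

Multiply in F_5[x]: a(x)·b(x) = (3x^3 + 2x^2 + 2x + 2)·(2x^3 + 3x^2 + 3x) = x^6 + 3x^5 + 4x^4 + x^3 + 2x^2 + x. This has degree ≥ 4, so divide by f(x) over F_5: x^6 + 3x^5 + 4x^4 + x^3 + 2x^2 + x = (x^2 + 3)·(x^4 + 3x^3 + x^2 + 3x + 3) + (4x^3 + x^2 + 2x + 1). Hence a·b ≡ 4x^3 + x^2 + 2x + 1 (mod f). (F_5[x]/(f) is a field with 5^4 = 625 elements since f is irreducible of degree 4.)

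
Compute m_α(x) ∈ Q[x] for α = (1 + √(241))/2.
m_α(x) = x^2 - x - 60

From 2α - 1 = √(241), squaring gives (2α - 1)^2 = 241, i.e. 4α^2 - 4α + 1 = 241, so α^2 - α + (1 - 241)/4 = 0. Since 241 ≡ 1 (mod 4), (1 - 241)/4 = -60 ∈ Z. The polynomial x^2 - x - 60 has discriminant 1 - 4·(-60) = 241, which is not a perfect square in Q (d = 241 is squarefree and ≠ 1), so x^2 - x - 60 is irreducible over Q. It is the minimal polynomial of α.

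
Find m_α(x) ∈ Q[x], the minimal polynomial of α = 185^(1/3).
m_α(x) = x^3 - 185

α satisfies α^3 = 185, so x^3 - 185 annihilates α. By the rational root test, a rational root p/q (in lowest terms) of x^3 - 185 would satisfy p^3 = 185 q^3, forcing q = 1 and p^3 = 185; but 185 is not a perfect cube, contradiction. A monic cubic over Q with no rational root is irreducible (any nontrivial factorization would include a linear factor). Hence x^3 - 185 is the minimal polynomial of α, and in particular [Q(α):Q] = 3.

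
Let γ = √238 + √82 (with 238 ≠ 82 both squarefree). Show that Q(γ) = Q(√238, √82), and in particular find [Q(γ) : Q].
[Q(γ) : Q] = 4 (equivalently, Q(γ) = Q(√238, √82))

Obviously Q(γ) ⊆ Q(√238, √82), and [Q(√238, √82):Q] = 4 (since 238, 82 are distinct squarefree integers > 1 with 19516 not a perfect square). To show equality we compute the minimal polynomial of γ. From γ = √238 + √82: γ^2 = 238 + 2√(19516) + 82 = 320 + 2√(19516), so γ^2 - 320 = 2√(19516); squaring, (γ^2 - 320)^2 = 4·19516, i.e. γ^4 - 640γ^2 + 102400 - 78064 = 0, i.e. γ^4 - 640γ^2 + 24336 = 0. So γ is a root of x^4 - 640x^2 + 24336. This polynomial is irreducible over Q: it has no rational root (each ±√238 ± √82 is irrational), and any factorization into two quadratics over Q would force √(19516) ∈ Q (pairing opposite roots) or √238, √82 ∈ Q (other pairings), all impossible. Hence [Q(γ):Q] = 4 = [Q(√238, √82):Q], so Q(γ) = Q(√238, √82).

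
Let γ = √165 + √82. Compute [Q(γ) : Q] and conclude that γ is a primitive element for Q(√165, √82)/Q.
[Q(γ) : Q] = 4 (equivalently, Q(γ) = Q(√165, √82))

Obviously Q(γ) ⊆ Q(√165, √82), and [Q(√165, √82):Q] = 4 (since 165, 82 are distinct squarefree integers > 1 with 13530 not a perfect square). To show equality we compute the minimal polynomial of γ. From γ = √165 + √82: γ^2 = 165 + 2√(13530) + 82 = 247 + 2√(13530), so γ^2 - 247 = 2√(13530); squaring, (γ^2 - 247)^2 = 4·13530, i.e. γ^4 - 494γ^2 + 61009 - 54120 = 0, i.e. γ^4 - 494γ^2 + 6889 = 0. So γ is a root of x^4 - 494x^2 + 6889. This polynomial is irreducible over Q: it has no rational root (each ±√165 ± √82 is irrational), and any factorization into two quadratics over Q would force √(13530) ∈ Q (pairing opposite roots) or √165, √82 ∈ Q (other pairings), all impossible. Hence [Q(γ):Q] = 4 = [Q(√165, √82):Q], so Q(γ) = Q(√165, √82).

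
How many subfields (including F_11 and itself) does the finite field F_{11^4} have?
F_{11^4} has 3 subfields

The subfields of F_{p^n} are exactly the fields F_{p^d} for d | n (each is the fixed field of the unique index-d subgroup of Gal(F_{p^n}/F_p) ≅ Z/nZ). The divisors of n = 4 are {1, 2, 4}, giving 3 subfields: F_{11^1}, F_{11^2}, F_{11^4}.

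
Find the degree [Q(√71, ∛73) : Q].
[Q(√71, ∛73) : Q] = 6

Let L = Q(√71, ∛73). Since Q(√71) ⊂ L and [Q(√71):Q] = 2, the tower law gives 2 | [L:Q]. Likewise Q(∛73) ⊂ L with [Q(∛73):Q] = 3 (because 73 is not a perfect cube), so 3 | [L:Q]. As gcd(2,3) = 1, [L:Q] is divisible by 6. Conversely L is generated over Q by √71 and ∛73, so [L:Q] ≤ 2·3 = 6. Therefore [Q(√71, ∛73) : Q] = 6.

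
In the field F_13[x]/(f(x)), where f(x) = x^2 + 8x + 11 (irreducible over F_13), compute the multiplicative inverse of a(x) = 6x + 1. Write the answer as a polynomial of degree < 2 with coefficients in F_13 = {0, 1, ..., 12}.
a(x)^(-1) ≡ 3x + 4 (mod f(x))

Since f is irreducible over F_13, F_13[x]/(f) is a field and a(x) ≠ 0 has an inverse. Apply the extended Euclidean algorithm to f(x) and a(x) in F_13[x]: f(x) = (11x + 6)·a(x) + (5). The last nonzero remainder is the constant 5 = gcd(f, a) in F_13. Back-substituting through the division chain expresses 5 = s(x)·a(x) + t(x)·f(x) with s(x) ≡ 2x + 7 (mod f), so (2x + 7)·a(x) ≡ 5 (mod f). Multiplying by 5^(-1) ≡ 8 in F_13 gives a(x)^(-1) ≡ 8·(2x + 7) ≡ 3x + 4 (mod f). Check: (6x + 1)·(3x + 4) = 5x^2 + x + 4 ≡ 1 (mod x^2 + 8x + 11).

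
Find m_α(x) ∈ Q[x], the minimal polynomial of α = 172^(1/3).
m_α(x) = x^3 - 172

α satisfies α^3 = 172, so x^3 - 172 annihilates α. By the rational root test, a rational root p/q (in lowest terms) of x^3 - 172 would satisfy p^3 = 172 q^3, forcing q = 1 and p^3 = 172; but 172 is not a perfect cube, contradiction. A monic cubic over Q with no rational root is irreducible (any nontrivial factorization would include a linear factor). Hence x^3 - 172 is the minimal polynomial of α, and in particular [Q(α):Q] = 3.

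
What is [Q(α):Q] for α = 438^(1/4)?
[Q(α):Q] = 4

α is a root of x^4 - 438. By Eisenstein's criterion at the prime p = 2 (which divides the constant term 438 but p^2 = 4 does not, since 438 is squarefree), x^4 - 438 is irreducible over Q. Hence [Q(α):Q] = 4.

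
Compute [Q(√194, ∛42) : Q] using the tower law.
[Q(√194, ∛42) : Q] = 6

Let L = Q(√194, ∛42). Since Q(√194) ⊂ L and [Q(√194):Q] = 2, the tower law gives 2 | [L:Q]. Likewise Q(∛42) ⊂ L with [Q(∛42):Q] = 3 (because 42 is not a perfect cube), so 3 | [L:Q]. As gcd(2,3) = 1, [L:Q] is divisible by 6. Conversely L is generated over Q by √194 and ∛42, so [L:Q] ≤ 2·3 = 6. Therefore [Q(√194, ∛42) : Q] = 6.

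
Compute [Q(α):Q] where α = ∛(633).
[Q(α):Q] = 3

The minimal polynomial of α is x^3 - 633, irreducible over Q since 633 is not a perfect cube (so x^3 - 633 has no rational root). Hence [Q(α):Q] = deg(m_α) = 3.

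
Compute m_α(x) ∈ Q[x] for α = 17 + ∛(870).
m_α(x) = x^3 - 51x^2 + 867x - 5783

Set β = α - 17 = ∛(870), so β^3 = 870. Then (α - 17)^3 - 870 = 0, i.e. α is a root of g(x) = (x - 17)^3 - 870 = x^3 - 51x^2 + 867x - 5783. Since g(x) = h(x - 17) where h(x) = x^3 - 870, and h is irreducible over Q (because 870 is not a perfect cube, so h has no rational root, and a monic cubic with no rational root is irreducible), g is also irreducible (irreducibility is preserved under the substitution x → x - 17). Hence m_α(x) = x^3 - 51x^2 + 867x - 5783.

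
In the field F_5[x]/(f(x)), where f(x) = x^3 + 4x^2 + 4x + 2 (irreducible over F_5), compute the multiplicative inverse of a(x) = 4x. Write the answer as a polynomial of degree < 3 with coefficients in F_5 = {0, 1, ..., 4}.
a(x)^(-1) ≡ 3x^2 + 2x + 2 (mod f(x))

Since f is irreducible over F_5, F_5[x]/(f) is a field and a(x) ≠ 0 has an inverse. Apply the extended Euclidean algorithm to f(x) and a(x) in F_5[x]: f(x) = (4x^2 + x + 1)·a(x) + (2). The last nonzero remainder is the constant 2 = gcd(f, a) in F_5. Back-substituting through the division chain expresses 2 = s(x)·a(x) + t(x)·f(x) with s(x) ≡ x^2 + 4x + 4 (mod f), so (x^2 + 4x + 4)·a(x) ≡ 2 (mod f). Multiplying by 2^(-1) ≡ 3 in F_5 gives a(x)^(-1) ≡ 3·(x^2 + 4x + 4) ≡ 3x^2 + 2x + 2 (mod f). Check: (4x)·(3x^2 + 2x + 2) = 2x^3 + 3x^2 + 3x ≡ 1 (mod x^3 + 4x^2 + 4x + 2).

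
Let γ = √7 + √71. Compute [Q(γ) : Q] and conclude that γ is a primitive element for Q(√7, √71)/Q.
[Q(γ) : Q] = 4 (equivalently, Q(γ) = Q(√7, √71))

Obviously Q(γ) ⊆ Q(√7, √71), and [Q(√7, √71):Q] = 4 (since 7, 71 are distinct squarefree integers > 1 with 497 not a perfect square). To show equality we compute the minimal polynomial of γ. From γ = √7 + √71: γ^2 = 7 + 2√(497) + 71 = 78 + 2√(497), so γ^2 - 78 = 2√(497); squaring, (γ^2 - 78)^2 = 4·497, i.e. γ^4 - 156γ^2 + 6084 - 1988 = 0, i.e. γ^4 - 156γ^2 + 4096 = 0. So γ is a root of x^4 - 156x^2 + 4096. This polynomial is irreducible over Q: it has no rational root (each ±√7 ± √71 is irrational), and any factorization into two quadratics over Q would force √(497) ∈ Q (pairing opposite roots) or √7, √71 ∈ Q (other pairings), all impossible. Hence [Q(γ):Q] = 4 = [Q(√7, √71):Q], so Q(γ) = Q(√7, √71).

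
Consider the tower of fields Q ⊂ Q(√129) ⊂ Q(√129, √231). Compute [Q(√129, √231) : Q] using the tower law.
[Q(√129, √231) : Q] = 4

[Q(√129):Q] = 2 (min poly x^2 - 129, irreducible since 129 is squarefree > 1). For the top step, suppose √231 ∈ Q(√129), say √231 = c + d√129 with c, d ∈ Q. Squaring: 231 = c^2 + 129d^2 + 2cd√129. Since √129 ∉ Q this forces 2cd = 0. If d = 0 then √231 = c ∈ Q, contradicting 231 squarefree > 1. If c = 0 then 231 = 129d^2, so 129·231 = (129d)^2 is a perfect square in Q — but 129·231 = 29799 is not a perfect square (since 129 and 231 are distinct squarefree integers). Contradiction. Hence √231 ∉ Q(√129), so x^2 - 231 stays irreducible over Q(√129) and [Q(√129, √231) : Q(√129)] = 2. By the tower law, [Q(√129, √231) : Q] = 2 · 2 = 4.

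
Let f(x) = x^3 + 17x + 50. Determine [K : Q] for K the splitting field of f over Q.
[K : Q] = 6

By the rational root test, any rational root of the monic integer polynomial f(x) = x^3 + 17x + 50 must be an integer dividing the constant term 50, i.e. one of ±{1, 2, 5, 10, 25, 50}. Evaluating: f(1) = 68, f(-1) = 32, f(2) = 92, f(-2) = 8, f(5) = 260, f(-5) = -160, f(10) = 1220, f(-10) = -1120, f(25) = 16100, f(-25) = -16000, f(50) = 125900, f(-50) = -125800; none is 0, so f has no rational root and is therefore irreducible over Q (a cubic with no linear factor over a field is irreducible). For an irreducible cubic, the Galois group is A_3 or S_3 according as the discriminant disc(f) = -4a^3 - 27b^2 = -4·(17)^3 - 27·(50)^2 = -87152 is or is not a square in Q. Here disc(f) = -87152 is not a perfect square in Q, so the Galois group of f over Q is not contained in A_3 and must be all of S_3. The splitting field has degree |S_3| = 6 over Q, so [K : Q] = 6.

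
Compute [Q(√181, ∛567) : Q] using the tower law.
[Q(√181, ∛567) : Q] = 6

Let L = Q(√181, ∛567). Since Q(√181) ⊂ L and [Q(√181):Q] = 2, the tower law gives 2 | [L:Q]. Likewise Q(∛567) ⊂ L with [Q(∛567):Q] = 3 (because 567 is not a perfect cube), so 3 | [L:Q]. As gcd(2,3) = 1, [L:Q] is divisible by 6. Conversely L is generated over Q by √181 and ∛567, so [L:Q] ≤ 2·3 = 6. Therefore [Q(√181, ∛567) : Q] = 6.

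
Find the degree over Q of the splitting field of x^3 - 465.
[K : Q] = 6

The roots of x^3 - 465 are ∛465, ω∛465, ω^2∛465 where ω = e^(2πi/3) is a primitive cube root of unity, so K = Q(∛465, ω). Now [Q(∛465):Q] = 3 (since 465 is not a perfect cube, x^3 - 465 is irreducible) and [Q(ω):Q] = 2. Both 2 and 3 divide [K:Q], and [K:Q] ≤ 3·2 = 6, so [K:Q] = 6. (Equivalently: Q(∛465) ⊂ R but ω ∉ R, so [K : Q(∛465)] = 2.)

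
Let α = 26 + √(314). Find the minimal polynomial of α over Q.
m_α(x) = x^2 - 52x + 362

From α - 26 = √(314), squaring gives (α - 26)^2 = 314, i.e. α^2 - 52α + 676 = 314, so α^2 - 52α + 362 = 0. The discriminant of x^2 - 52x + 362 is (-52)^2 - 4·(362) = 2704 - 1448 = 1256, and 4·(314) is not a perfect square in Q since 314 is squarefree and ≠ 1. Hence x^2 - 52x + 362 is irreducible over Q and is the minimal polynomial of α.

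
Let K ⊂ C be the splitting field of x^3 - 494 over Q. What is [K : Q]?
[K : Q] = 6

The roots of x^3 - 494 are ∛494, ω∛494, ω^2∛494 where ω = e^(2πi/3) is a primitive cube root of unity, so K = Q(∛494, ω). Now [Q(∛494):Q] = 3 (since 494 is not a perfect cube, x^3 - 494 is irreducible) and [Q(ω):Q] = 2. Both 2 and 3 divide [K:Q], and [K:Q] ≤ 3·2 = 6, so [K:Q] = 6. (Equivalently: Q(∛494) ⊂ R but ω ∉ R, so [K : Q(∛494)] = 2.)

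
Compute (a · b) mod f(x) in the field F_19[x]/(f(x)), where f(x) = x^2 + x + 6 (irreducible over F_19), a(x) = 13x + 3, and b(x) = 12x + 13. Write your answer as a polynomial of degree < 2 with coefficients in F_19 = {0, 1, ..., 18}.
a · b ≡ 11x + 15 (mod f(x))

Multiply in F_19[x]: a(x)·b(x) = (13x + 3)·(12x + 13) = 4x^2 + 15x + 1. This has degree ≥ 2, so divide by f(x) over F_19: 4x^2 + 15x + 1 = (4)·(x^2 + x + 6) + (11x + 15). Hence a·b ≡ 11x + 15 (mod f). (F_19[x]/(f) is a field with 19^2 = 361 elements since f is irreducible of degree 2.)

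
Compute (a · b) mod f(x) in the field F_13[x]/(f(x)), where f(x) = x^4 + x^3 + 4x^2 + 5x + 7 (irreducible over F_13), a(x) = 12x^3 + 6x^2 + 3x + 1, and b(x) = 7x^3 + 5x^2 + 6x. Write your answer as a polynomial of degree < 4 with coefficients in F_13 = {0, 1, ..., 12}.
a · b ≡ 5x^3 + 9x^2 + 8x + 5 (mod f(x))

Multiply in F_13[x]: a(x)·b(x) = (12x^3 + 6x^2 + 3x + 1)·(7x^3 + 5x^2 + 6x) = 6x^6 + 11x^5 + 6x^4 + 6x^3 + 10x^2 + 6x. This has degree ≥ 4, so divide by f(x) over F_13: 6x^6 + 11x^5 + 6x^4 + 6x^3 + 10x^2 + 6x = (6x^2 + 5x + 3)·(x^4 + x^3 + 4x^2 + 5x + 7) + (5x^3 + 9x^2 + 8x + 5). Hence a·b ≡ 5x^3 + 9x^2 + 8x + 5 (mod f). (F_13[x]/(f) is a field with 13^4 = 28561 elements since f is irreducible of degree 4.)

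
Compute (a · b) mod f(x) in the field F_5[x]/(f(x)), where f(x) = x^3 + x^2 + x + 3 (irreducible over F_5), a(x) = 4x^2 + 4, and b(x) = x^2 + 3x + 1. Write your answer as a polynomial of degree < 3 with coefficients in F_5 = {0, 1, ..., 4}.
a · b ≡ x^2 + 2x (mod f(x))

Multiply in F_5[x]: a(x)·b(x) = (4x^2 + 4)·(x^2 + 3x + 1) = 4x^4 + 2x^3 + 3x^2 + 2x + 4. This has degree ≥ 3, so divide by f(x) over F_5: 4x^4 + 2x^3 + 3x^2 + 2x + 4 = (4x + 3)·(x^3 + x^2 + x + 3) + (x^2 + 2x). Hence a·b ≡ x^2 + 2x (mod f). (F_5[x]/(f) is a field with 5^3 = 125 elements since f is irreducible of degree 3.)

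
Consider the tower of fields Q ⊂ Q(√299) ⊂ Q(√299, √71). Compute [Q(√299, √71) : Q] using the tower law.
[Q(√299, √71) : Q] = 4

[Q(√299):Q] = 2 (min poly x^2 - 299, irreducible since 299 is squarefree > 1). For the top step, suppose √71 ∈ Q(√299), say √71 = c + d√299 with c, d ∈ Q. Squaring: 71 = c^2 + 299d^2 + 2cd√299. Since √299 ∉ Q this forces 2cd = 0. If d = 0 then √71 = c ∈ Q, contradicting 71 squarefree > 1. If c = 0 then 71 = 299d^2, so 299·71 = (299d)^2 is a perfect square in Q — but 299·71 = 21229 is not a perfect square (since 299 and 71 are distinct squarefree integers). Contradiction. Hence √71 ∉ Q(√299), so x^2 - 71 stays irreducible over Q(√299) and [Q(√299, √71) : Q(√299)] = 2. By the tower law, [Q(√299, √71) : Q] = 2 · 2 = 4.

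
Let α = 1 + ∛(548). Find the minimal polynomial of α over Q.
m_α(x) = x^3 - 3x^2 + 3x - 549

Set β = α - 1 = ∛(548), so β^3 = 548. Then (α - 1)^3 - 548 = 0, i.e. α is a root of g(x) = (x - 1)^3 - 548 = x^3 - 3x^2 + 3x - 549. Since g(x) = h(x - 1) where h(x) = x^3 - 548, and h is irreducible over Q (because 548 is not a perfect cube, so h has no rational root, and a monic cubic with no rational root is irreducible), g is also irreducible (irreducibility is preserved under the substitution x → x - 1). Hence m_α(x) = x^3 - 3x^2 + 3x - 549.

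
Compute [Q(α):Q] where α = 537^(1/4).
[Q(α):Q] = 4

α is a root of x^4 - 537. By Eisenstein's criterion at the prime p = 3 (which divides the constant term 537 but p^2 = 9 does not, since 537 is squarefree), x^4 - 537 is irreducible over Q. Hence [Q(α):Q] = 4.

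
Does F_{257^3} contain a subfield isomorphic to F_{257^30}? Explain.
No: F_{257^30} is not a subfield of F_{257^3}

F_{p^m} embeds in F_{p^n} iff m | n. Here 30 ∤ 3 (since 3 = 0·30 + 3 with remainder 3 ≠ 0), so F_{257^30} is not a subfield of F_{257^3}. Equivalently: if it were, the tower law would give 30 = [F_{257^30}:F_257] dividing [F_{257^3}:F_257] = 3, contradiction.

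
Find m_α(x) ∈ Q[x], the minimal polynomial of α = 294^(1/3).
m_α(x) = x^3 - 294

α satisfies α^3 = 294, so x^3 - 294 annihilates α. By the rational root test, a rational root p/q (in lowest terms) of x^3 - 294 would satisfy p^3 = 294 q^3, forcing q = 1 and p^3 = 294; but 294 is not a perfect cube, contradiction. A monic cubic over Q with no rational root is irreducible (any nontrivial factorization would include a linear factor). Hence x^3 - 294 is the minimal polynomial of α, and in particular [Q(α):Q] = 3.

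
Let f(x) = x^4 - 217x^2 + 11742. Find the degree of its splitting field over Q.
[K : Q] = 4

Solving the quadratic in x^2: x^2 = (217 ± √(217^2 - 4·11742))/2 = (217 ± √121)/2 = (217 ± 11)/2, giving x^2 = 114 or x^2 = 103. So f(x) = (x^2 - 114)(x^2 - 103) and the roots of f are ±√114, ±√103. Hence the splitting field is K = Q(√114, √103). Since 114 and 103 are distinct squarefree integers > 1, their product 11742 is not a perfect square, so √103 ∉ Q(√114). By the tower law [K:Q] = [Q(√114,√103):Q(√114)] · [Q(√114):Q] = 2 · 2 = 4.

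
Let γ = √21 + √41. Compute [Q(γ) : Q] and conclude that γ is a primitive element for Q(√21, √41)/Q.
[Q(γ) : Q] = 4 (equivalently, Q(γ) = Q(√21, √41))

Obviously Q(γ) ⊆ Q(√21, √41), and [Q(√21, √41):Q] = 4 (since 21, 41 are distinct squarefree integers > 1 with 861 not a perfect square). To show equality we compute the minimal polynomial of γ. From γ = √21 + √41: γ^2 = 21 + 2√(861) + 41 = 62 + 2√(861), so γ^2 - 62 = 2√(861); squaring, (γ^2 - 62)^2 = 4·861, i.e. γ^4 - 124γ^2 + 3844 - 3444 = 0, i.e. γ^4 - 124γ^2 + 400 = 0. So γ is a root of x^4 - 124x^2 + 400. This polynomial is irreducible over Q: it has no rational root (each ±√21 ± √41 is irrational), and any factorization into two quadratics over Q would force √(861) ∈ Q (pairing opposite roots) or √21, √41 ∈ Q (other pairings), all impossible. Hence [Q(γ):Q] = 4 = [Q(√21, √41):Q], so Q(γ) = Q(√21, √41).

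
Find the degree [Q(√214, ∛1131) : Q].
[Q(√214, ∛1131) : Q] = 6

Let L = Q(√214, ∛1131). Since Q(√214) ⊂ L and [Q(√214):Q] = 2, the tower law gives 2 | [L:Q]. Likewise Q(∛1131) ⊂ L with [Q(∛1131):Q] = 3 (because 1131 is not a perfect cube), so 3 | [L:Q]. As gcd(2,3) = 1, [L:Q] is divisible by 6. Conversely L is generated over Q by √214 and ∛1131, so [L:Q] ≤ 2·3 = 6. Therefore [Q(√214, ∛1131) : Q] = 6.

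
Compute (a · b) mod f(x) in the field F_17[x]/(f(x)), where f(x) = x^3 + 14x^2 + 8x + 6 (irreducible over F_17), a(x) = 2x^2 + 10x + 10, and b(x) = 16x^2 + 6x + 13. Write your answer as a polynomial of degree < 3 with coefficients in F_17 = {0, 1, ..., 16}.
a · b ≡ 12x^2 + 13x + 1 (mod f(x))

Multiply in F_17[x]: a(x)·b(x) = (2x^2 + 10x + 10)·(16x^2 + 6x + 13) = 15x^4 + 2x^3 + 8x^2 + 3x + 11. This has degree ≥ 3, so divide by f(x) over F_17: 15x^4 + 2x^3 + 8x^2 + 3x + 11 = (15x + 13)·(x^3 + 14x^2 + 8x + 6) + (12x^2 + 13x + 1). Hence a·b ≡ 12x^2 + 13x + 1 (mod f). (F_17[x]/(f) is a field with 17^3 = 4913 elements since f is irreducible of degree 3.)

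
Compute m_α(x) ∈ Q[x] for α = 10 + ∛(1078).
m_α(x) = x^3 - 30x^2 + 300x - 2078

Set β = α - 10 = ∛(1078), so β^3 = 1078. Then (α - 10)^3 - 1078 = 0, i.e. α is a root of g(x) = (x - 10)^3 - 1078 = x^3 - 30x^2 + 300x - 2078. Since g(x) = h(x - 10) where h(x) = x^3 - 1078, and h is irreducible over Q (because 1078 is not a perfect cube, so h has no rational root, and a monic cubic with no rational root is irreducible), g is also irreducible (irreducibility is preserved under the substitution x → x - 10). Hence m_α(x) = x^3 - 30x^2 + 300x - 2078.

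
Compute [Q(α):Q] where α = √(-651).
[Q(α):Q] = 2

[Q(α):Q] equals the degree of the minimal polynomial of α. Here α^2 = -651 and x^2 + 651 is irreducible (d = -651 is squarefree, ≠ 1, hence not a square), so deg(m_α) = 2. Thus [Q(α):Q] = 2.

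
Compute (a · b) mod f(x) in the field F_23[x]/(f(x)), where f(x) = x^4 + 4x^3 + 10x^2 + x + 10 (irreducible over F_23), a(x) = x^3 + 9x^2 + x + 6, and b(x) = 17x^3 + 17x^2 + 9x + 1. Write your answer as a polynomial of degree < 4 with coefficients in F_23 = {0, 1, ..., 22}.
a · b ≡ x^3 + 20x^2 + 9x + 17 (mod f(x))

Multiply in F_23[x]: a(x)·b(x) = (x^3 + 9x^2 + x + 6)·(17x^3 + 17x^2 + 9x + 1) = 17x^6 + 9x^5 + 18x^4 + 17x^3 + 5x^2 + 9x + 6. This has degree ≥ 4, so divide by f(x) over F_23: 17x^6 + 9x^5 + 18x^4 + 17x^3 + 5x^2 + 9x + 6 = (17x^2 + 10x + 15)·(x^4 + 4x^3 + 10x^2 + x + 10) + (x^3 + 20x^2 + 9x + 17). Hence a·b ≡ x^3 + 20x^2 + 9x + 17 (mod f). (F_23[x]/(f) is a field with 23^4 = 279841 elements since f is irreducible of degree 4.)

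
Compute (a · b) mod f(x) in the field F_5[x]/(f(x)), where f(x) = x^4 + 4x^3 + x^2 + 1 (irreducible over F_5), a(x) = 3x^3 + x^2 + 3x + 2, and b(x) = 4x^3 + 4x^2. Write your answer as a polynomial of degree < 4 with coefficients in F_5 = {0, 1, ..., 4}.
a · b ≡ 4x^3 + 4x^2 + 2x + 3 (mod f(x))

Multiply in F_5[x]: a(x)·b(x) = (3x^3 + x^2 + 3x + 2)·(4x^3 + 4x^2) = 2x^6 + x^5 + x^4 + 3x^2. This has degree ≥ 4, so divide by f(x) over F_5: 2x^6 + x^5 + x^4 + 3x^2 = (2x^2 + 3x + 2)·(x^4 + 4x^3 + x^2 + 1) + (4x^3 + 4x^2 + 2x + 3). Hence a·b ≡ 4x^3 + 4x^2 + 2x + 3 (mod f). (F_5[x]/(f) is a field with 5^4 = 625 elements since f is irreducible of degree 4.)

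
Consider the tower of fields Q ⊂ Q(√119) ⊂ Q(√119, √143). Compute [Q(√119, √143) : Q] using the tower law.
[Q(√119, √143) : Q] = 4

[Q(√119):Q] = 2 (min poly x^2 - 119, irreducible since 119 is squarefree > 1). For the top step, suppose √143 ∈ Q(√119), say √143 = c + d√119 with c, d ∈ Q. Squaring: 143 = c^2 + 119d^2 + 2cd√119. Since √119 ∉ Q this forces 2cd = 0. If d = 0 then √143 = c ∈ Q, contradicting 143 squarefree > 1. If c = 0 then 143 = 119d^2, so 119·143 = (119d)^2 is a perfect square in Q — but 119·143 = 17017 is not a perfect square (since 119 and 143 are distinct squarefree integers). Contradiction. Hence √143 ∉ Q(√119), so x^2 - 143 stays irreducible over Q(√119) and [Q(√119, √143) : Q(√119)] = 2. By the tower law, [Q(√119, √143) : Q] = 2 · 2 = 4.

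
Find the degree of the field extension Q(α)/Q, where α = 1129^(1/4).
[Q(α):Q] = 4

α is a root of x^4 - 1129. By Eisenstein's criterion at the prime p = 1129 (which divides the constant term 1129 but p^2 = 1274641 does not, since 1129 is squarefree), x^4 - 1129 is irreducible over Q. Hence [Q(α):Q] = 4.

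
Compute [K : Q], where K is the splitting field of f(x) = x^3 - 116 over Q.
[K : Q] = 6

The roots of x^3 - 116 are ∛116, ω∛116, ω^2∛116 where ω = e^(2πi/3) is a primitive cube root of unity, so K = Q(∛116, ω). Now [Q(∛116):Q] = 3 (since 116 is not a perfect cube, x^3 - 116 is irreducible) and [Q(ω):Q] = 2. Both 2 and 3 divide [K:Q], and [K:Q] ≤ 3·2 = 6, so [K:Q] = 6. (Equivalently: Q(∛116) ⊂ R but ω ∉ R, so [K : Q(∛116)] = 2.)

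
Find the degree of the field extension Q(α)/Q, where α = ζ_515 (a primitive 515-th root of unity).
[Q(α):Q] = 408

The minimal polynomial of ζ_515 over Q is the 515-th cyclotomic polynomial Φ_515(x), which is irreducible over Q and has degree φ(515) = 408. Hence [Q(α):Q] = φ(515) = 408.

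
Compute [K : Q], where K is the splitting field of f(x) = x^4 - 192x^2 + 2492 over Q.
[K : Q] = 4

Solving the quadratic in x^2: x^2 = (192 ± √(192^2 - 4·2492))/2 = (192 ± √26896)/2 = (192 ± 164)/2, giving x^2 = 14 or x^2 = 178. So f(x) = (x^2 - 14)(x^2 - 178) and the roots of f are ±√14, ±√178. Hence the splitting field is K = Q(√14, √178). Since 14 and 178 are distinct squarefree integers > 1, their product 2492 is not a perfect square, so √178 ∉ Q(√14). By the tower law [K:Q] = [Q(√14,√178):Q(√14)] · [Q(√14):Q] = 2 · 2 = 4.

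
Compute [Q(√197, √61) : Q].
[Q(√197, √61) : Q] = 4

[Q(√197):Q] = 2 (min poly x^2 - 197, irreducible since 197 is squarefree > 1). For the top step, suppose √61 ∈ Q(√197), say √61 = c + d√197 with c, d ∈ Q. Squaring: 61 = c^2 + 197d^2 + 2cd√197. Since √197 ∉ Q this forces 2cd = 0. If d = 0 then √61 = c ∈ Q, contradicting 61 squarefree > 1. If c = 0 then 61 = 197d^2, so 197·61 = (197d)^2 is a perfect square in Q — but 197·61 = 12017 is not a perfect square (since 197 and 61 are distinct squarefree integers). Contradiction. Hence √61 ∉ Q(√197), so x^2 - 61 stays irreducible over Q(√197) and [Q(√197, √61) : Q(√197)] = 2. By the tower law, [Q(√197, √61) : Q] = 2 · 2 = 4.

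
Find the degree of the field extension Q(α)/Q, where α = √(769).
[Q(α):Q] = 2

[Q(α):Q] equals the degree of the minimal polynomial of α. Here α^2 = 769 and x^2 - 769 is irreducible (d = 769 is squarefree, ≠ 1, hence not a square), so deg(m_α) = 2. Thus [Q(α):Q] = 2.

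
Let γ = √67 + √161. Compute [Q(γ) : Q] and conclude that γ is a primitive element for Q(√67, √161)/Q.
[Q(γ) : Q] = 4 (equivalently, Q(γ) = Q(√67, √161))

Obviously Q(γ) ⊆ Q(√67, √161), and [Q(√67, √161):Q] = 4 (since 67, 161 are distinct squarefree integers > 1 with 10787 not a perfect square). To show equality we compute the minimal polynomial of γ. From γ = √67 + √161: γ^2 = 67 + 2√(10787) + 161 = 228 + 2√(10787), so γ^2 - 228 = 2√(10787); squaring, (γ^2 - 228)^2 = 4·10787, i.e. γ^4 - 456γ^2 + 51984 - 43148 = 0, i.e. γ^4 - 456γ^2 + 8836 = 0. So γ is a root of x^4 - 456x^2 + 8836. This polynomial is irreducible over Q: it has no rational root (each ±√67 ± √161 is irrational), and any factorization into two quadratics over Q would force √(10787) ∈ Q (pairing opposite roots) or √67, √161 ∈ Q (other pairings), all impossible. Hence [Q(γ):Q] = 4 = [Q(√67, √161):Q], so Q(γ) = Q(√67, √161).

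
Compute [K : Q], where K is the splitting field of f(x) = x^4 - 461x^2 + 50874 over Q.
[K : Q] = 4

Solving the quadratic in x^2: x^2 = (461 ± √(461^2 - 4·50874))/2 = (461 ± √9025)/2 = (461 ± 95)/2, giving x^2 = 278 or x^2 = 183. So f(x) = (x^2 - 278)(x^2 - 183) and the roots of f are ±√278, ±√183. Hence the splitting field is K = Q(√278, √183). Since 278 and 183 are distinct squarefree integers > 1, their product 50874 is not a perfect square, so √183 ∉ Q(√278). By the tower law [K:Q] = [Q(√278,√183):Q(√278)] · [Q(√278):Q] = 2 · 2 = 4.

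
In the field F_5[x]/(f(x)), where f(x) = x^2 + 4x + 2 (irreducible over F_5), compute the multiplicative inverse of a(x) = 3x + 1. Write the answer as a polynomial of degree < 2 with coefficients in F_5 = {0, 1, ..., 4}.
a(x)^(-1) ≡ x + 2 (mod f(x))

Since f is irreducible over F_5, F_5[x]/(f) is a field and a(x) ≠ 0 has an inverse. Apply the extended Euclidean algorithm to f(x) and a(x) in F_5[x]: f(x) = (2x + 4)·a(x) + (3). The last nonzero remainder is the constant 3 = gcd(f, a) in F_5. Back-substituting through the division chain expresses 3 = s(x)·a(x) + t(x)·f(x) with s(x) ≡ 3x + 1 (mod f), so (3x + 1)·a(x) ≡ 3 (mod f). Multiplying by 3^(-1) ≡ 2 in F_5 gives a(x)^(-1) ≡ 2·(3x + 1) ≡ x + 2 (mod f). Check: (3x + 1)·(x + 2) = 3x^2 + 2x + 2 ≡ 1 (mod x^2 + 4x + 2).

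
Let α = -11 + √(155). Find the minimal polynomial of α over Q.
m_α(x) = x^2 + 22x - 34

From α + 11 = √(155), squaring gives (α + 11)^2 = 155, i.e. α^2 + 22α + 121 = 155, so α^2 + 22α - 34 = 0. The discriminant of x^2 + 22x - 34 is (22)^2 - 4·(-34) = 484 + 136 = 620, and 4·(155) is not a perfect square in Q since 155 is squarefree and ≠ 1. Hence x^2 + 22x - 34 is irreducible over Q and is the minimal polynomial of α.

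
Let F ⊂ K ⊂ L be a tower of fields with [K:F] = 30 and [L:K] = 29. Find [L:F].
[L:F] = 870

The tower law says that for any tower of field extensions F ⊂ K ⊂ L with finite degrees, [L:F] = [L:K] · [K:F]. Here this gives [L:F] = 29 · 30 = 870.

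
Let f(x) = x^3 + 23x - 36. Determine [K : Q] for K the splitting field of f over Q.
[K : Q] = 6

By the rational root test, any rational root of the monic integer polynomial f(x) = x^3 + 23x - 36 must be an integer dividing the constant term -36, i.e. one of ±{1, 2, 3, 4, 6, 9, 12, 18, 36}. Evaluating: f(1) = -12, f(-1) = -60, f(2) = 18, f(-2) = -90, f(3) = 60, f(-3) = -132, f(4) = 120, f(-4) = -192, f(6) = 318, f(-6) = -390, f(9) = 900, f(-9) = -972, f(12) = 1968, f(-12) = -2040, f(18) = 6210, f(-18) = -6282, f(36) = 47448, f(-36) = -47520; none is 0, so f has no rational root and is therefore irreducible over Q (a cubic with no linear factor over a field is irreducible). For an irreducible cubic, the Galois group is A_3 or S_3 according as the discriminant disc(f) = -4a^3 - 27b^2 = -4·(23)^3 - 27·(-36)^2 = -83660 is or is not a square in Q. Here disc(f) = -83660 is not a perfect square in Q, so the Galois group of f over Q is not contained in A_3 and must be all of S_3. The splitting field has degree |S_3| = 6 over Q, so [K : Q] = 6.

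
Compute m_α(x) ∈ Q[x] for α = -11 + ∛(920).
m_α(x) = x^3 + 33x^2 + 363x + 411

Set β = α + 11 = ∛(920), so β^3 = 920. Then (α + 11)^3 - 920 = 0, i.e. α is a root of g(x) = (x + 11)^3 - 920 = x^3 + 33x^2 + 363x + 411. Since g(x) = h(x + 11) where h(x) = x^3 - 920, and h is irreducible over Q (because 920 is not a perfect cube, so h has no rational root, and a monic cubic with no rational root is irreducible), g is also irreducible (irreducibility is preserved under the substitution x → x + 11). Hence m_α(x) = x^3 + 33x^2 + 363x + 411.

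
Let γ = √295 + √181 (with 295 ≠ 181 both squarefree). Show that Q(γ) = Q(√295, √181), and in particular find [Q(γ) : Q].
[Q(γ) : Q] = 4 (equivalently, Q(γ) = Q(√295, √181))

Obviously Q(γ) ⊆ Q(√295, √181), and [Q(√295, √181):Q] = 4 (since 295, 181 are distinct squarefree integers > 1 with 53395 not a perfect square). To show equality we compute the minimal polynomial of γ. From γ = √295 + √181: γ^2 = 295 + 2√(53395) + 181 = 476 + 2√(53395), so γ^2 - 476 = 2√(53395); squaring, (γ^2 - 476)^2 = 4·53395, i.e. γ^4 - 952γ^2 + 226576 - 213580 = 0, i.e. γ^4 - 952γ^2 + 12996 = 0. So γ is a root of x^4 - 952x^2 + 12996. This polynomial is irreducible over Q: it has no rational root (each ±√295 ± √181 is irrational), and any factorization into two quadratics over Q would force √(53395) ∈ Q (pairing opposite roots) or √295, √181 ∈ Q (other pairings), all impossible. Hence [Q(γ):Q] = 4 = [Q(√295, √181):Q], so Q(γ) = Q(√295, √181).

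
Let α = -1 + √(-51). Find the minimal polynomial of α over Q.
m_α(x) = x^2 + 2x + 52

From α + 1 = √(-51), squaring gives (α + 1)^2 = -51, i.e. α^2 + 2α + 1 = -51, so α^2 + 2α + 52 = 0. The discriminant of x^2 + 2x + 52 is (2)^2 - 4·(52) = 4 - 208 = -204, and 4·(-51) is not a perfect square in Q since -51 is squarefree and ≠ 1. Hence x^2 + 2x + 52 is irreducible over Q and is the minimal polynomial of α.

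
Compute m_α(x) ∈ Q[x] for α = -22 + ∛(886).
m_α(x) = x^3 + 66x^2 + 1452x + 9762

Set β = α + 22 = ∛(886), so β^3 = 886. Then (α + 22)^3 - 886 = 0, i.e. α is a root of g(x) = (x + 22)^3 - 886 = x^3 + 66x^2 + 1452x + 9762. Since g(x) = h(x + 22) where h(x) = x^3 - 886, and h is irreducible over Q (because 886 is not a perfect cube, so h has no rational root, and a monic cubic with no rational root is irreducible), g is also irreducible (irreducibility is preserved under the substitution x → x + 22). Hence m_α(x) = x^3 + 66x^2 + 1452x + 9762.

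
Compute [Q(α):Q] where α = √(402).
[Q(α):Q] = 2

[Q(α):Q] equals the degree of the minimal polynomial of α. Here α^2 = 402 and x^2 - 402 is irreducible (d = 402 is squarefree, ≠ 1, hence not a square), so deg(m_α) = 2. Thus [Q(α):Q] = 2.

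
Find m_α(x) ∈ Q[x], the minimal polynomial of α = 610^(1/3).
m_α(x) = x^3 - 610

α satisfies α^3 = 610, so x^3 - 610 annihilates α. By the rational root test, a rational root p/q (in lowest terms) of x^3 - 610 would satisfy p^3 = 610 q^3, forcing q = 1 and p^3 = 610; but 610 is not a perfect cube, contradiction. A monic cubic over Q with no rational root is irreducible (any nontrivial factorization would include a linear factor). Hence x^3 - 610 is the minimal polynomial of α, and in particular [Q(α):Q] = 3.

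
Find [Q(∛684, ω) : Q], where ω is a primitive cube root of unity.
[Q(∛684, ω) : Q] = 6

[Q(∛684):Q] = 3 (min poly x^3 - 684, irreducible since 684 is not a perfect cube). [Q(ω):Q] = 2 (min poly x^2 + x + 1). Since Q(∛684) ⊂ R and ω ∉ R, we have ω ∉ Q(∛684), so x^2 + x + 1 remains irreducible over Q(∛684) and [Q(∛684, ω) : Q(∛684)] = 2. By the tower law, [Q(∛684, ω) : Q] = 3 · 2 = 6. (In fact Q(∛684, ω) is the splitting field of x^3 - 684 over Q.)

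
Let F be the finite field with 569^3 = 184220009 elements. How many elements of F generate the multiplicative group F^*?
There are φ(184220008) = 77827680 primitive elements

F_q^* is cyclic of order q - 1 = 184220008. A cyclic group of order m has exactly φ(m) generators. Here m = 184220008 = 2^3 · 7^2 · 71 · 6619, so the number of primitive elements is φ(184220008) = 77827680.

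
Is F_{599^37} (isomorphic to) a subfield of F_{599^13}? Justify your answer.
No: F_{599^37} is not a subfield of F_{599^13}

F_{p^m} embeds in F_{p^n} iff m | n. Here 37 ∤ 13 (since 13 = 0·37 + 13 with remainder 13 ≠ 0), so F_{599^37} is not a subfield of F_{599^13}. Equivalently: if it were, the tower law would give 37 = [F_{599^37}:F_599] dividing [F_{599^13}:F_599] = 13, contradiction.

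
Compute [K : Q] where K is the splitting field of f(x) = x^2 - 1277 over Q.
[K : Q] = 2

f(x) = x^2 - 1277 factors as (x - √1277)(x + √1277). The splitting field is K = Q(√1277). Since 1277 is squarefree and > 1, it is not a perfect square, so x^2 - 1277 is irreducible over Q and [Q(√1277) : Q] = 2. Hence [K : Q] = 2.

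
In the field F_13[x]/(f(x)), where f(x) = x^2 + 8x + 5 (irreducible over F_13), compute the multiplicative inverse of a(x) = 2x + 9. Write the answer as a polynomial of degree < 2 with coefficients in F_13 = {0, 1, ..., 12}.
a(x)^(-1) ≡ 7x + 5 (mod f(x))

Since f is irreducible over F_13, F_13[x]/(f) is a field and a(x) ≠ 0 has an inverse. Apply the extended Euclidean algorithm to f(x) and a(x) in F_13[x]: f(x) = (7x + 5)·a(x) + (12). The last nonzero remainder is the constant 12 = gcd(f, a) in F_13. Back-substituting through the division chain expresses 12 = s(x)·a(x) + t(x)·f(x) with s(x) ≡ 6x + 8 (mod f), so (6x + 8)·a(x) ≡ 12 (mod f). Multiplying by 12^(-1) ≡ 12 in F_13 gives a(x)^(-1) ≡ 12·(6x + 8) ≡ 7x + 5 (mod f). Check: (2x + 9)·(7x + 5) = x^2 + 8x + 6 ≡ 1 (mod x^2 + 8x + 5).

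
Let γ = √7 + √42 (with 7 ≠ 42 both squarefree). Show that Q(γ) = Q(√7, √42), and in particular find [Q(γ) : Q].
[Q(γ) : Q] = 4 (equivalently, Q(γ) = Q(√7, √42))

Obviously Q(γ) ⊆ Q(√7, √42), and [Q(√7, √42):Q] = 4 (since 7, 42 are distinct squarefree integers > 1 with 294 not a perfect square). To show equality we compute the minimal polynomial of γ. From γ = √7 + √42: γ^2 = 7 + 2√(294) + 42 = 49 + 2√(294), so γ^2 - 49 = 2√(294); squaring, (γ^2 - 49)^2 = 4·294, i.e. γ^4 - 98γ^2 + 2401 - 1176 = 0, i.e. γ^4 - 98γ^2 + 1225 = 0. So γ is a root of x^4 - 98x^2 + 1225. This polynomial is irreducible over Q: it has no rational root (each ±√7 ± √42 is irrational), and any factorization into two quadratics over Q would force √(294) ∈ Q (pairing opposite roots) or √7, √42 ∈ Q (other pairings), all impossible. Hence [Q(γ):Q] = 4 = [Q(√7, √42):Q], so Q(γ) = Q(√7, √42).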